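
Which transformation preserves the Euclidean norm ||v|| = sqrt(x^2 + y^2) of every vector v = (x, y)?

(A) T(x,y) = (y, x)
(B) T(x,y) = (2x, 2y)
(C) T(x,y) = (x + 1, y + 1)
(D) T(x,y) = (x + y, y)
A

A transformation preserves a norm if ||T(v)|| = ||v|| for every v; a single vector where the norm changes rules an option out.

(A) T(x,y) = (y, x): preserves the norm -- it is an orthogonal map (a rotation/reflection), and (y)^2 + (x)^2 simplifies to x^2 + y^2.
(B) T(x,y) = (2x, 2y): v = (1, 0) has norm sqrt((1)^2 + (0)^2) = 1, but T(v) = (2, 0) has norm 2 -- not preserved.
(C) T(x,y) = (x + 1, y + 1): v = (1, 0) has norm sqrt((1)^2 + (0)^2) = 1, but T(v) = (2, 1) has norm sqrt(5) -- not preserved.
(D) T(x,y) = (x + y, y): v = (0, 1) has norm sqrt((0)^2 + (1)^2) = 1, but T(v) = (1, 1) has norm sqrt(2) -- not preserved.

Therefore the answer is (A).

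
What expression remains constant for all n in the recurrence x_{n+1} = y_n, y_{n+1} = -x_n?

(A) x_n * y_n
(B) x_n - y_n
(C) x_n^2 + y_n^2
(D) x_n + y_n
C

For the recurrence x_{n+1} = y_n, y_{n+1} = -x_n:

x_{n+1}^2 + y_{n+1}^2 = y_n^2 + (-x_n)^2 = x_n^2 + y_n^2
The sum of squares is conserved (like energy in a harmonic oscillator).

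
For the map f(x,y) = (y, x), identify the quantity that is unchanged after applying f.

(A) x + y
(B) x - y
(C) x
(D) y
A

For f(x,y) = (y, x):
After applying f: x' = y, y' = x. So x' + y' = y + x = x + y.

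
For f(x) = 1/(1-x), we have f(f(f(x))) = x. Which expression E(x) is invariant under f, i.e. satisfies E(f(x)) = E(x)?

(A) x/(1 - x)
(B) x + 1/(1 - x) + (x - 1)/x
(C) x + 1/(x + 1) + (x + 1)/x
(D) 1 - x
B

Replace x by f(x) = 1/(1 - x) in each option and simplify. As a quick numerical cross-check, also compare E(3) with E(f(3)) = E(-1/2).

(A) x/(1 - x)  ->  (1/(1 - x))/(1 - (1/(1 - x))) = -1/x; check: E(3) = -3/2 but E(-1/2) = -1/3.   [not invariant]
(B) x + 1/(1 - x) + (x - 1)/x  ->  (1/(1 - x)) + 1/(1 - (1/(1 - x))) + ((1/(1 - x)) - 1)/(1/(1 - x)), which simplifies back to x + 1/(1 - x) + (x - 1)/x; check: E(3) = 19/6, E(-1/2) = 19/6.   [invariant]
(C) x + 1/(x + 1) + (x + 1)/x  ->  (1/(1 - x)) + 1/((1/(1 - x)) + 1) + ((1/(1 - x)) + 1)/(1/(1 - x)) = (-x^3 + 6x^2 - 11x + 7)/(x^2 - 3x + 2); check: E(3) = 55/12 but E(-1/2) = 1/2.   [not invariant]
(D) 1 - x  ->  1 - (1/(1 - x)) = x/(x - 1); check: E(3) = -2 but E(-1/2) = 3/2.   [not invariant]

Only (B) is unchanged. Indeed f(f(x)) = 1/(1 - 1/(1-x)) = (1-x)/(-x) = (x-1)/x, so E(x) = x + f(x) + f(f(x)) is the sum over the whole 3-cycle; applying f just permutes the three terms cyclically (x -> f(x) -> f(f(x)) -> x), leaving the sum unchanged.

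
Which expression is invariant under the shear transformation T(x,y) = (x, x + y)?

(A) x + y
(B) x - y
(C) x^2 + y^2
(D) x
D

Under the shear T(x,y) = (x, x + y):
Substitute the transformed coordinates into each option and compare with the original:
(A) x + y  ->  (x) + (x + y) = 2x + y   [differs from x + y: not invariant]
(B) x - y  ->  (x) - (x + y) = -y   [differs from x - y: not invariant]
(C) x^2 + y^2  ->  (x)^2 + (x + y)^2 = 2x^2 + 2xy + y^2   [differs from x^2 + y^2: not invariant]
(D) x  ->  (x) = x   [equals x: invariant]

Only option (D), x, is unchanged by the transformation.
A vertical shear moves points parallel to the y-axis, so the x-coordinate (and any function of x alone) is unchanged.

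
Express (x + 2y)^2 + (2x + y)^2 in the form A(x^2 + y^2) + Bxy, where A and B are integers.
5(x^2 + y^2) + 8xy

Expanding: (x + 2y)^2 = x^2 + 4xy + 4y^2
(2x + y)^2 = 4x^2 + 4xy + y^2
Sum = (1+4)(x^2+y^2) + 8xy = 5(x^2 + y^2) + 8xy
This is symmetric in x and y.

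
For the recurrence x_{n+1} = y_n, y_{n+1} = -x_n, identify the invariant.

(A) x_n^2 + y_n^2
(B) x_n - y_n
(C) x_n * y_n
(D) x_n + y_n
A

For the recurrence x_{n+1} = y_n, y_{n+1} = -x_n:

x_{n+1}^2 + y_{n+1}^2 = y_n^2 + (-x_n)^2 = x_n^2 + y_n^2
The sum of squares is conserved (like energy in a harmonic oscillator).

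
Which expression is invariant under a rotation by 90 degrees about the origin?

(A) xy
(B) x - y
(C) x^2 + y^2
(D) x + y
C

A rotation by 90 degrees sends (x, y) to (-y, x).
Substitute the transformed coordinates into each option and compare with the original:
(A) xy  ->  (-y)(x) = -xy   [differs from xy: not invariant]
(B) x - y  ->  (-y) - (x) = -x - y   [differs from x - y: not invariant]
(C) x^2 + y^2  ->  (-y)^2 + (x)^2 = x^2 + y^2   [equals x^2 + y^2: invariant]
(D) x + y  ->  (-y) + (x) = x - y   [differs from x + y: not invariant]

Only option (C), x^2 + y^2, is unchanged by the transformation.
Geometrically, x^2 + y^2 is the squared distance from the origin, which every rotation about the origin preserves.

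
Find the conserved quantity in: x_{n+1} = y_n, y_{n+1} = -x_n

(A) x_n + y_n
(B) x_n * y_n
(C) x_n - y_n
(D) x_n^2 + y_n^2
D

For the recurrence x_{n+1} = y_n, y_{n+1} = -x_n:

x_{n+1}^2 + y_{n+1}^2 = y_n^2 + (-x_n)^2 = x_n^2 + y_n^2
The sum of squares is conserved (like energy in a harmonic oscillator).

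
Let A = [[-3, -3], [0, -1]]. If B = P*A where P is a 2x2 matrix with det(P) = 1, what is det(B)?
3

By the multiplicative property of determinants, det(B) = det(P*A) = det(P) * det(A) = det(A),
so the determinant is invariant under multiplication by any determinant-1 matrix; we just need det(A).

det(A) = (-3)(-1) - (-3)(0) = 3 - 0 = 3

Therefore det(B) = 1 * 3 = 3.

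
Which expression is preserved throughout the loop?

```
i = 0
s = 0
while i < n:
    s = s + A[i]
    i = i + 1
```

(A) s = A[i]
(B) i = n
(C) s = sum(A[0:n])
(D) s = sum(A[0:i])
D

A loop invariant must hold before the first iteration and be re-established by every execution of the body.

(D) s = sum(A[0:i]): Initially i = 0 and s = 0 = sum of the empty slice A[0:0]. If s = sum(A[0:i]) holds at the top of an iteration, the body sets s to sum(A[0:i]) + A[i] = sum(A[0:i+1]) and then i to i+1, so s = sum(A[0:i]) holds again. At exit i = n, giving s = sum(A[0:n]).

The other options fail:
(A) s = A[i]: after the first iteration s = A[0] but i = 1, so s = A[i] compares s with the wrong element (and fails in general).
(B) i = n: false initially (i = 0); it is the exit condition, not an invariant.
(C) s = sum(A[0:n]): false before the loop (s = 0, not the full sum) -- it only becomes true at exit.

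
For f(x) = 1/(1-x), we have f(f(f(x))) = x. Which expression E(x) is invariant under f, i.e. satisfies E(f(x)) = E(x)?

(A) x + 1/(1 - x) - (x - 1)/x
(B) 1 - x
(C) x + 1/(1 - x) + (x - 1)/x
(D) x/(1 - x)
C

Replace x by f(x) = 1/(1 - x) in each option and simplify. As a quick numerical cross-check, also compare E(3) with E(f(3)) = E(-1/2).

(A) x + 1/(1 - x) - (x - 1)/x  ->  (1/(1 - x)) + 1/(1 - (1/(1 - x))) - ((1/(1 - x)) - 1)/(1/(1 - x)) = (x^2(1 - x) - x + (x - 1)^2)/(x(x - 1)); check: E(3) = 11/6 but E(-1/2) = -17/6.   [not invariant]
(B) 1 - x  ->  1 - (1/(1 - x)) = x/(x - 1); check: E(3) = -2 but E(-1/2) = 3/2.   [not invariant]
(C) x + 1/(1 - x) + (x - 1)/x  ->  (1/(1 - x)) + 1/(1 - (1/(1 - x))) + ((1/(1 - x)) - 1)/(1/(1 - x)), which simplifies back to x + 1/(1 - x) + (x - 1)/x; check: E(3) = 19/6, E(-1/2) = 19/6.   [invariant]
(D) x/(1 - x)  ->  (1/(1 - x))/(1 - (1/(1 - x))) = -1/x; check: E(3) = -3/2 but E(-1/2) = -1/3.   [not invariant]

Only (C) is unchanged. Indeed f(f(x)) = 1/(1 - 1/(1-x)) = (1-x)/(-x) = (x-1)/x, so E(x) = x + f(x) + f(f(x)) is the sum over the whole 3-cycle; applying f just permutes the three terms cyclically (x -> f(x) -> f(f(x)) -> x), leaving the sum unchanged.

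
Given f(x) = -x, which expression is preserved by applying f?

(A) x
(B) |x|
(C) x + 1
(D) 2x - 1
B

For f(x) = -x:
Applying f replaces x by -x. Since |-x| = |x|, the absolute value is unchanged by f, whereas x -> -x, 2x - 1 -> -2x - 1 and x + 1 -> -x + 1 all change.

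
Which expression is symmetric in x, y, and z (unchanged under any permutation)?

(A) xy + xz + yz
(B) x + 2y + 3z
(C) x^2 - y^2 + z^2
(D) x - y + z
A

A symmetric expression is unchanged when the variables are permuted; here the transformation to test is the swap (x, y) -> (y, x).
A symmetric expression must survive every permutation; the single swap x <-> y already eliminates the distractors, and the keyed expression is also unchanged by x <-> z and y <-> z (each variable enters it in exactly the same way).
Substitute the transformed coordinates into each option and compare with the original:
(A) xy + xz + yz  ->  (y)(x) + (y)z + (x)z = xy + xz + yz   [equals xy + xz + yz: invariant]
(B) x + 2y + 3z  ->  (y) + 2(x) + 3z = 2x + y + 3z   [differs from x + 2y + 3z: not invariant]
(C) x^2 - y^2 + z^2  ->  (y)^2 - (x)^2 + z^2 = -x^2 + y^2 + z^2   [differs from x^2 - y^2 + z^2: not invariant]
(D) x - y + z  ->  (y) - (x) + z = -x + y + z   [differs from x - y + z: not invariant]

Only option (A), xy + xz + yz, is unchanged by the transformation.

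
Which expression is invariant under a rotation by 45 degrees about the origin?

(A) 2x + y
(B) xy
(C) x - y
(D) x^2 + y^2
D

A rotation by 45 degrees sends (x, y) to (sqrt(2)x/2 - sqrt(2)y/2, sqrt(2)x/2 + sqrt(2)y/2).
Substitute the transformed coordinates into each option and compare with the original:
(A) 2x + y  ->  2(sqrt(2)x/2 - sqrt(2)y/2) + (sqrt(2)x/2 + sqrt(2)y/2) = 3sqrt(2)x/2 - sqrt(2)y/2   [differs from 2x + y: not invariant]
(B) xy  ->  (sqrt(2)x/2 - sqrt(2)y/2)(sqrt(2)x/2 + sqrt(2)y/2) = x^2/2 - y^2/2   [differs from xy: not invariant]
(C) x - y  ->  (sqrt(2)x/2 - sqrt(2)y/2) - (sqrt(2)x/2 + sqrt(2)y/2) = -sqrt(2)y   [differs from x - y: not invariant]
(D) x^2 + y^2  ->  (sqrt(2)x/2 - sqrt(2)y/2)^2 + (sqrt(2)x/2 + sqrt(2)y/2)^2 = x^2 + y^2   [equals x^2 + y^2: invariant]

Only option (D), x^2 + y^2, is unchanged by the transformation.
Geometrically, x^2 + y^2 is the squared distance from the origin, which every rotation about the origin preserves.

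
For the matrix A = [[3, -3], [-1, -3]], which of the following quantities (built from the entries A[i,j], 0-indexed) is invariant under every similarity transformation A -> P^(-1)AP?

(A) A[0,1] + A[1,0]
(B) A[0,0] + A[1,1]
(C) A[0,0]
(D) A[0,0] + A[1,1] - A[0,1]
B

A[0,0] + A[1,1] is the trace of A. By the cyclic property of the trace, tr(P^(-1)AP) = tr(APP^(-1)) = tr(A), so it is the same for every matrix similar to A.

The other combinations are not similarity invariants. For example, take P = [[1, -1], [0, 1]] (det P = 1), so P^(-1) = [[1, 1], [0, 1]] and
B = P^(-1)AP = [[2, -8], [-1, -2]].
Evaluating each option on A and on B:
(A) A[0,1] + A[1,0]: -4 for A, -9 for B -> changes
(B) A[0,0] + A[1,1]: 0 for A, 0 for B -> unchanged
(C) A[0,0]: 3 for A, 2 for B -> changes
(D) A[0,0] + A[1,1] - A[0,1]: 3 for A, 8 for B -> changes

Only (B) A[0,0] + A[1,1] = 0 survives (and it does so for every P, not just this one), so it is the invariant.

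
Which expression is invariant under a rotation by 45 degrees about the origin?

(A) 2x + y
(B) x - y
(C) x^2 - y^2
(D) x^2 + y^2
D

A rotation by 45 degrees sends (x, y) to (sqrt(2)x/2 - sqrt(2)y/2, sqrt(2)x/2 + sqrt(2)y/2).
Substitute the transformed coordinates into each option and compare with the original:
(A) 2x + y  ->  2(sqrt(2)x/2 - sqrt(2)y/2) + (sqrt(2)x/2 + sqrt(2)y/2) = 3sqrt(2)x/2 - sqrt(2)y/2   [differs from 2x + y: not invariant]
(B) x - y  ->  (sqrt(2)x/2 - sqrt(2)y/2) - (sqrt(2)x/2 + sqrt(2)y/2) = -sqrt(2)y   [differs from x - y: not invariant]
(C) x^2 - y^2  ->  (sqrt(2)x/2 - sqrt(2)y/2)^2 - (sqrt(2)x/2 + sqrt(2)y/2)^2 = -2xy   [differs from x^2 - y^2: not invariant]
(D) x^2 + y^2  ->  (sqrt(2)x/2 - sqrt(2)y/2)^2 + (sqrt(2)x/2 + sqrt(2)y/2)^2 = x^2 + y^2   [equals x^2 + y^2: invariant]

Only option (D), x^2 + y^2, is unchanged by the transformation.
Geometrically, x^2 + y^2 is the squared distance from the origin, which every rotation about the origin preserves.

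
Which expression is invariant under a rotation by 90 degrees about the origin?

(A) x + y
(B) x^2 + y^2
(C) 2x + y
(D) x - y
B

A rotation by 90 degrees sends (x, y) to (-y, x).
Substitute the transformed coordinates into each option and compare with the original:
(A) x + y  ->  (-y) + (x) = x - y   [differs from x + y: not invariant]
(B) x^2 + y^2  ->  (-y)^2 + (x)^2 = x^2 + y^2   [equals x^2 + y^2: invariant]
(C) 2x + y  ->  2(-y) + (x) = x - 2y   [differs from 2x + y: not invariant]
(D) x - y  ->  (-y) - (x) = -x - y   [differs from x - y: not invariant]

Only option (B), x^2 + y^2, is unchanged by the transformation.
Geometrically, x^2 + y^2 is the squared distance from the origin, which every rotation about the origin preserves.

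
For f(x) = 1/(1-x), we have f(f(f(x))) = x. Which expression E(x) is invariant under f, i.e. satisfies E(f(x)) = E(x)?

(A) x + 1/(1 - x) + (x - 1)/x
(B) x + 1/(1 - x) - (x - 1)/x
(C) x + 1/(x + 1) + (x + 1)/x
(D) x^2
A

Replace x by f(x) = 1/(1 - x) in each option and simplify. As a quick numerical cross-check, also compare E(5) with E(f(5)) = E(-1/4).

(A) x + 1/(1 - x) + (x - 1)/x  ->  (1/(1 - x)) + 1/(1 - (1/(1 - x))) + ((1/(1 - x)) - 1)/(1/(1 - x)), which simplifies back to x + 1/(1 - x) + (x - 1)/x; check: E(5) = 111/20, E(-1/4) = 111/20.   [invariant]
(B) x + 1/(1 - x) - (x - 1)/x  ->  (1/(1 - x)) + 1/(1 - (1/(1 - x))) - ((1/(1 - x)) - 1)/(1/(1 - x)) = (x^2(1 - x) - x + (x - 1)^2)/(x(x - 1)); check: E(5) = 79/20 but E(-1/4) = -89/20.   [not invariant]
(C) x + 1/(x + 1) + (x + 1)/x  ->  (1/(1 - x)) + 1/((1/(1 - x)) + 1) + ((1/(1 - x)) + 1)/(1/(1 - x)) = (-x^3 + 6x^2 - 11x + 7)/(x^2 - 3x + 2); check: E(5) = 191/30 but E(-1/4) = -23/12.   [not invariant]
(D) x^2  ->  (1/(1 - x))^2 = (x - 1)^(-2); check: E(5) = 25 but E(-1/4) = 1/16.   [not invariant]

Only (A) is unchanged. Indeed f(f(x)) = 1/(1 - 1/(1-x)) = (1-x)/(-x) = (x-1)/x, so E(x) = x + f(x) + f(f(x)) is the sum over the whole 3-cycle; applying f just permutes the three terms cyclically (x -> f(x) -> f(f(x)) -> x), leaving the sum unchanged.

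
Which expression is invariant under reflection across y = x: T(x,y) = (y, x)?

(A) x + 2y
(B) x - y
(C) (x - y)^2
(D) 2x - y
C

The map is reflection across y = x: T(x,y) = (y, x).
Substitute the transformed coordinates into each option and compare with the original:
(A) x + 2y  ->  (y) + 2(x) = 2x + y   [differs from x + 2y: not invariant]
(B) x - y  ->  (y) - (x) = -x + y   [differs from x - y: not invariant]
(C) (x - y)^2  ->  ((y) - (x))^2 = x^2 - 2xy + y^2   [equals (x - y)^2: invariant]
(D) 2x - y  ->  2(y) - (x) = -x + 2y   [differs from 2x - y: not invariant]

Only option (C), (x - y)^2, is unchanged by the transformation.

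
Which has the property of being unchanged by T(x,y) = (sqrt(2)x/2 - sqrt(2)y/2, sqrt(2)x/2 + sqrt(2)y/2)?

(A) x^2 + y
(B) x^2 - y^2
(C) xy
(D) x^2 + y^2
D

An expression E(x,y) is invariant under T if E(T(x,y)) = E(x,y). Here T(x,y) = (sqrt(2)x/2 - sqrt(2)y/2, sqrt(2)x/2 + sqrt(2)y/2).
Substitute the transformed coordinates into each option and compare with the original:
(A) x^2 + y  ->  (sqrt(2)x/2 - sqrt(2)y/2)^2 + (sqrt(2)x/2 + sqrt(2)y/2) = x^2/2 - xy + sqrt(2)x/2 + y^2/2 + sqrt(2)y/2   [differs from x^2 + y: not invariant]
(B) x^2 - y^2  ->  (sqrt(2)x/2 - sqrt(2)y/2)^2 - (sqrt(2)x/2 + sqrt(2)y/2)^2 = -2xy   [differs from x^2 - y^2: not invariant]
(C) xy  ->  (sqrt(2)x/2 - sqrt(2)y/2)(sqrt(2)x/2 + sqrt(2)y/2) = x^2/2 - y^2/2   [differs from xy: not invariant]
(D) x^2 + y^2  ->  (sqrt(2)x/2 - sqrt(2)y/2)^2 + (sqrt(2)x/2 + sqrt(2)y/2)^2 = x^2 + y^2   [equals x^2 + y^2: invariant]

Only option (D), x^2 + y^2, is unchanged by the transformation.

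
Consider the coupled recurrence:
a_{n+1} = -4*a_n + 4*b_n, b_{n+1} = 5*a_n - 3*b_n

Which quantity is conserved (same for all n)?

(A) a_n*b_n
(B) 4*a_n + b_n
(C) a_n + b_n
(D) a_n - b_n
C

Replace a_n by a_{n+1} = -4*a_n + 4*b_n and b_n by b_{n+1} = 5*a_n - 3*b_n in each option and simplify:
(A) a_n*b_n  ->  (-4*a_n + 4*b_n)*(5*a_n - 3*b_n) = -20*a_n^2 + 32*a_n*b_n - 12*b_n^2   [not conserved]
(B) 4*a_n + b_n  ->  4*(-4*a_n + 4*b_n) + (5*a_n - 3*b_n) = -11*a_n + 13*b_n   [not conserved]
(C) a_n + b_n  ->  (-4*a_n + 4*b_n) + (5*a_n - 3*b_n) = a_n + b_n   [conserved]
(D) a_n - b_n  ->  (-4*a_n + 4*b_n) - (5*a_n - 3*b_n) = -9*a_n + 7*b_n   [not conserved]

Only (C) a_n + b_n returns to itself after one step, so it is the conserved quantity.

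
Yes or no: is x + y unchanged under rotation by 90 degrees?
No

Applying rotation by 90 degrees: x' = x*cos(90 degrees) - y*sin(90 degrees) = -y, y' = x*sin(90 degrees) + y*cos(90 degrees) = x

Substituting into x + y:
(-y) + (x)
= x - y

This differs from the original expression x + y, so it is NOT invariant.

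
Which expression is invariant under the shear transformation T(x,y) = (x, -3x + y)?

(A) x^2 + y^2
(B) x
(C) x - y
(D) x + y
B

Under the shear T(x,y) = (x, -3x + y):
Substitute the transformed coordinates into each option and compare with the original:
(A) x^2 + y^2  ->  (x)^2 + (-3x + y)^2 = 10x^2 - 6xy + y^2   [differs from x^2 + y^2: not invariant]
(B) x  ->  (x) = x   [equals x: invariant]
(C) x - y  ->  (x) - (-3x + y) = 4x - y   [differs from x - y: not invariant]
(D) x + y  ->  (x) + (-3x + y) = -2x + y   [differs from x + y: not invariant]

Only option (B), x, is unchanged by the transformation.
A vertical shear moves points parallel to the y-axis, so the x-coordinate (and any function of x alone) is unchanged.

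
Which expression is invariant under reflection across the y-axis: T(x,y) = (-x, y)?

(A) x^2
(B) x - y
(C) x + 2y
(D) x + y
A

The map is reflection across the y-axis: T(x,y) = (-x, y).
Substitute the transformed coordinates into each option and compare with the original:
(A) x^2  ->  (-x)^2 = x^2   [equals x^2: invariant]
(B) x - y  ->  (-x) - (y) = -x - y   [differs from x - y: not invariant]
(C) x + 2y  ->  (-x) + 2(y) = -x + 2y   [differs from x + 2y: not invariant]
(D) x + y  ->  (-x) + (y) = -x + y   [differs from x + y: not invariant]

Only option (A), x^2, is unchanged by the transformation.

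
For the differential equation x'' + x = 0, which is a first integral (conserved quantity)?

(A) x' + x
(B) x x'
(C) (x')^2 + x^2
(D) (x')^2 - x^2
C

A first integral I satisfies dI/dt = 0 along every solution. Differentiate each option and use the equation of motion:
(A) d/dt[x' + x] = x'' + x' = -x + x', not identically 0
(B) d/dt[x x'] = (x')^2 + x x'' = (x')^2 - x^2, not identically 0
(C) d/dt[(x')^2 + x^2] = 2x'x'' + 2x x' = 2x'(-x) + 2x x' = 0
(D) d/dt[(x')^2 - x^2] = 2x'x'' - 2x x' = -4x x', not identically 0

Only (C) has zero time-derivative. So the energy-like quantity (x')^2 + x^2 is the first integral.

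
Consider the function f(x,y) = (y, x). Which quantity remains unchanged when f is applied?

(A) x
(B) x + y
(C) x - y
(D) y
B

For f(x,y) = (y, x):
After applying f: x' = y, y' = x. So x' + y' = y + x = x + y.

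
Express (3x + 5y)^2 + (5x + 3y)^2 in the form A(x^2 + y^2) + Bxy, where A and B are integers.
34(x^2 + y^2) + 60xy

Expanding: (3x + 5y)^2 = 9x^2 + 30xy + 25y^2
(5x + 3y)^2 = 25x^2 + 30xy + 9y^2
Sum = (9+25)(x^2+y^2) + 60xy = 34(x^2 + y^2) + 60xy
This is symmetric in x and y.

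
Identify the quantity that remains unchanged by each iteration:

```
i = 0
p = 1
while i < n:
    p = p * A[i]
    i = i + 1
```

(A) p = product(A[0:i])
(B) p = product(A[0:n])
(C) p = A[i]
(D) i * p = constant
A

A loop invariant must hold before the first iteration and be re-established by every execution of the body.

(A) p = product(A[0:i]): Initially i = 0 and p = 1 = product of the empty slice A[0:0]. If p = product(A[0:i]) holds at the top of an iteration, the body sets p to product(A[0:i]) * A[i] = product(A[0:i+1]) and then i to i+1, so the property is restored. At exit i = n, giving p = product(A[0:n]).

The other options fail:
(B) p = product(A[0:n]): false before the loop (p = 1, not the full product) -- it only becomes true at exit.
(C) p = A[i]: after the first iteration p = A[0] but i = 1; in general p is a product of several elements, not a single one.
(D) i * p = constant: initially i * p = 0, but after one iteration it is 1 * A[0], which is nonzero in general.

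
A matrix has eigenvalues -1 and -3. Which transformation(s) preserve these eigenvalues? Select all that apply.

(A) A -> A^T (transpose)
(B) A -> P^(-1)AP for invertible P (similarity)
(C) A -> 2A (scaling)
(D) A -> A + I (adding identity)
A and B

Eigenvalues are preserved by:
1. Similarity transformations: A -> P^(-1)AP (same characteristic polynomial)
2. Transpose: A^T has the same eigenvalues as A

Eigenvalues are NOT preserved by:
- Adding identity: eigenvalues become -1+1, -3+1
- Scaling: eigenvalues become -2, -6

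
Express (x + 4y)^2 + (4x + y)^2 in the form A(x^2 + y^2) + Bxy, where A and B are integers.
17(x^2 + y^2) + 16xy

Expanding: (x + 4y)^2 = x^2 + 8xy + 16y^2
(4x + y)^2 = 16x^2 + 8xy + y^2
Sum = (1+16)(x^2+y^2) + 16xy = 17(x^2 + y^2) + 16xy
This is symmetric in x and y.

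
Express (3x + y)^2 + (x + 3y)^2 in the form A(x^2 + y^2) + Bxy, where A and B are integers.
10(x^2 + y^2) + 12xy

Expanding: (3x + y)^2 = 9x^2 + 6xy + y^2
(x + 3y)^2 = x^2 + 6xy + 9y^2
Sum = (9+1)(x^2+y^2) + 12xy = 10(x^2 + y^2) + 12xy
This is symmetric in x and y.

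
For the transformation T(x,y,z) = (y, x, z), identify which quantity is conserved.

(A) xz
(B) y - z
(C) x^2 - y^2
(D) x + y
D

Apply T(x,y,z) = (y, x, z) to each option, i.e. replace (x, y, z) by the transformed coordinates.
Substitute the transformed coordinates into each option and compare with the original:
(A) xz  ->  (y)(z) = yz   [differs from xz: not invariant]
(B) y - z  ->  (x) - (z) = x - z   [differs from y - z: not invariant]
(C) x^2 - y^2  ->  (y)^2 - (x)^2 = -x^2 + y^2   [differs from x^2 - y^2: not invariant]
(D) x + y  ->  (y) + (x) = x + y   [equals x + y: invariant]

Only option (D), x + y, is unchanged by the transformation.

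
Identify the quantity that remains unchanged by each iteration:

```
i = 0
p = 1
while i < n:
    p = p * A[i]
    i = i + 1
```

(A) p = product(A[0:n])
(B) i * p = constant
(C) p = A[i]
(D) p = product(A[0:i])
D

A loop invariant must hold before the first iteration and be re-established by every execution of the body.

(D) p = product(A[0:i]): Initially i = 0 and p = 1 = product of the empty slice A[0:0]. If p = product(A[0:i]) holds at the top of an iteration, the body sets p to product(A[0:i]) * A[i] = product(A[0:i+1]) and then i to i+1, so the property is restored. At exit i = n, giving p = product(A[0:n]).

The other options fail:
(A) p = product(A[0:n]): false before the loop (p = 1, not the full product) -- it only becomes true at exit.
(B) i * p = constant: initially i * p = 0, but after one iteration it is 1 * A[0], which is nonzero in general.
(C) p = A[i]: after the first iteration p = A[0] but i = 1; in general p is a product of several elements, not a single one.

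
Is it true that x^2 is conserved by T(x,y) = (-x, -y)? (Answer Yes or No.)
Yes

Substitute T(x,y) = (-x, -y) into the expression and compare with the original.

Original: x^2
After applying T: (-x)^2 = x^2

This is identical to the original x^2, so the expression is invariant.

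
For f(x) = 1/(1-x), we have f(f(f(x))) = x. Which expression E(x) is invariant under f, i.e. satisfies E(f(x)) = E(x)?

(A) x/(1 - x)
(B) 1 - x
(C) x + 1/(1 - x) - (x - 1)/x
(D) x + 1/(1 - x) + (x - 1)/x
D

Replace x by f(x) = 1/(1 - x) in each option and simplify. As a quick numerical cross-check, also compare E(3) with E(f(3)) = E(-1/2).

(A) x/(1 - x)  ->  (1/(1 - x))/(1 - (1/(1 - x))) = -1/x; check: E(3) = -3/2 but E(-1/2) = -1/3.   [not invariant]
(B) 1 - x  ->  1 - (1/(1 - x)) = x/(x - 1); check: E(3) = -2 but E(-1/2) = 3/2.   [not invariant]
(C) x + 1/(1 - x) - (x - 1)/x  ->  (1/(1 - x)) + 1/(1 - (1/(1 - x))) - ((1/(1 - x)) - 1)/(1/(1 - x)) = (x^2(1 - x) - x + (x - 1)^2)/(x(x - 1)); check: E(3) = 11/6 but E(-1/2) = -17/6.   [not invariant]
(D) x + 1/(1 - x) + (x - 1)/x  ->  (1/(1 - x)) + 1/(1 - (1/(1 - x))) + ((1/(1 - x)) - 1)/(1/(1 - x)), which simplifies back to x + 1/(1 - x) + (x - 1)/x; check: E(3) = 19/6, E(-1/2) = 19/6.   [invariant]

Only (D) is unchanged. Indeed f(f(x)) = 1/(1 - 1/(1-x)) = (1-x)/(-x) = (x-1)/x, so E(x) = x + f(x) + f(f(x)) is the sum over the whole 3-cycle; applying f just permutes the three terms cyclically (x -> f(x) -> f(f(x)) -> x), leaving the sum unchanged.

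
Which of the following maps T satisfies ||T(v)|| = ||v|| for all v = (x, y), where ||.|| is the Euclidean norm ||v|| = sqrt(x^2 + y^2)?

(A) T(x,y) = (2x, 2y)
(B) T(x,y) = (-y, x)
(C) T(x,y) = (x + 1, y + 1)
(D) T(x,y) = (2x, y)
B

A transformation preserves a norm if ||T(v)|| = ||v|| for every v; a single vector where the norm changes rules an option out.

(A) T(x,y) = (2x, 2y): v = (1, 0) has norm sqrt((1)^2 + (0)^2) = 1, but T(v) = (2, 0) has norm 2 -- not preserved.
(B) T(x,y) = (-y, x): preserves the norm -- it is an orthogonal map (a rotation/reflection), and (-y)^2 + (x)^2 simplifies to x^2 + y^2.
(C) T(x,y) = (x + 1, y + 1): v = (1, 0) has norm sqrt((1)^2 + (0)^2) = 1, but T(v) = (2, 1) has norm sqrt(5) -- not preserved.
(D) T(x,y) = (2x, y): v = (1, 0) has norm sqrt((1)^2 + (0)^2) = 1, but T(v) = (2, 0) has norm 2 -- not preserved.

Therefore the answer is (B).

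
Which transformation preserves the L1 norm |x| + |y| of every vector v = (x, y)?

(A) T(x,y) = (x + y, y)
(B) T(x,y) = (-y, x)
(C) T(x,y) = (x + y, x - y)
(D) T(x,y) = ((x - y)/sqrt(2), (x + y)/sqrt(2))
B

A transformation preserves a norm if ||T(v)|| = ||v|| for every v; a single vector where the norm changes rules an option out.

(A) T(x,y) = (x + y, y): v = (0, 1) has norm |0| + |1| = 1, but T(v) = (1, 1) has norm 2 -- not preserved.
(B) T(x,y) = (-y, x): preserves the norm -- it only permutes the coordinates and/or flips signs, which leaves |x| + |y| unchanged.
(C) T(x,y) = (x + y, x - y): v = (1, 0) has norm |1| + |0| = 1, but T(v) = (1, 1) has norm 2 -- not preserved.
(D) T(x,y) = ((x - y)/sqrt(2), (x + y)/sqrt(2)): v = (1, 0) has norm |1| + |0| = 1, but T(v) = (sqrt(2)/2, sqrt(2)/2) has norm sqrt(2) -- not preserved.

Therefore the answer is (B).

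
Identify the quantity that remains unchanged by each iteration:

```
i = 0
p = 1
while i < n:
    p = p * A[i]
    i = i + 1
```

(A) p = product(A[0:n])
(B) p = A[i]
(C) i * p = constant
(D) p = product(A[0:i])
D

A loop invariant must hold before the first iteration and be re-established by every execution of the body.

(D) p = product(A[0:i]): Initially i = 0 and p = 1 = product of the empty slice A[0:0]. If p = product(A[0:i]) holds at the top of an iteration, the body sets p to product(A[0:i]) * A[i] = product(A[0:i+1]) and then i to i+1, so the property is restored. At exit i = n, giving p = product(A[0:n]).

The other options fail:
(A) p = product(A[0:n]): false before the loop (p = 1, not the full product) -- it only becomes true at exit.
(B) p = A[i]: after the first iteration p = A[0] but i = 1; in general p is a product of several elements, not a single one.
(C) i * p = constant: initially i * p = 0, but after one iteration it is 1 * A[0], which is nonzero in general.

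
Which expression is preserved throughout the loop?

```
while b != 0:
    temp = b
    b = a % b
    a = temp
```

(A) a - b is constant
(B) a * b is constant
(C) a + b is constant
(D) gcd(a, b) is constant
D

A loop invariant must hold before the first iteration and be re-established by every execution of the body.

(D) gcd(a, b) is constant: One iteration replaces (a, b) by (b, a mod b). Since a mod b = a - q*b for an integer q, any common divisor of a and b divides b and a mod b, and conversely; hence gcd(b, a mod b) = gcd(a, b). For instance (13, 12) -> (12, 1) keeps gcd = 1. At exit b = 0 and a = gcd of the original inputs.

The other options fail:
(A) a - b is constant: e.g. (a, b) = (13, 12) -> (12, 1): the difference goes from 1 to 11.
(B) a * b is constant: e.g. (a, b) = (13, 12) -> (12, 1): the product goes from 156 to 12.
(C) a + b is constant: e.g. (a, b) = (13, 12) -> (12, 1): the sum goes from 25 to 13.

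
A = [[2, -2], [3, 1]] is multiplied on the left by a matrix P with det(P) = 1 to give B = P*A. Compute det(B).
8

By the multiplicative property of determinants, det(B) = det(P*A) = det(P) * det(A) = det(A),
so the determinant is invariant under multiplication by any determinant-1 matrix; we just need det(A).

det(A) = (2)(1) - (-2)(3) = 2 - (-6) = 8

Therefore det(B) = 1 * 8 = 8.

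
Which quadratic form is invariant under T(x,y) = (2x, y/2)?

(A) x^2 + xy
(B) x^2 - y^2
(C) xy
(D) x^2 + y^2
C

T multiplies x by 2 and divides y by 2.
Substitute the transformed coordinates into each option and compare with the original:
(A) x^2 + xy  ->  (2x)^2 + (2x)(y/2) = 4x^2 + xy   [differs from x^2 + xy: not invariant]
(B) x^2 - y^2  ->  (2x)^2 - (y/2)^2 = 4x^2 - y^2/4   [differs from x^2 - y^2: not invariant]
(C) xy  ->  (2x)(y/2) = xy   [equals xy: invariant]
(D) x^2 + y^2  ->  (2x)^2 + (y/2)^2 = 4x^2 + y^2/4   [differs from x^2 + y^2: not invariant]

Only option (C), xy, is unchanged by the transformation.
The factors 2 and 1/2 cancel only in the pure product xy.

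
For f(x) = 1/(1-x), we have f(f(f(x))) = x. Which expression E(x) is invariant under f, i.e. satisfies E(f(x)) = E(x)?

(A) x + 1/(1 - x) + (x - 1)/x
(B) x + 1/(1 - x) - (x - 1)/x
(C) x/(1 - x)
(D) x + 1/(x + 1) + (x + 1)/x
A

Replace x by f(x) = 1/(1 - x) in each option and simplify. As a quick numerical cross-check, also compare E(3) with E(f(3)) = E(-1/2).

(A) x + 1/(1 - x) + (x - 1)/x  ->  (1/(1 - x)) + 1/(1 - (1/(1 - x))) + ((1/(1 - x)) - 1)/(1/(1 - x)), which simplifies back to x + 1/(1 - x) + (x - 1)/x; check: E(3) = 19/6, E(-1/2) = 19/6.   [invariant]
(B) x + 1/(1 - x) - (x - 1)/x  ->  (1/(1 - x)) + 1/(1 - (1/(1 - x))) - ((1/(1 - x)) - 1)/(1/(1 - x)) = (x^2(1 - x) - x + (x - 1)^2)/(x(x - 1)); check: E(3) = 11/6 but E(-1/2) = -17/6.   [not invariant]
(C) x/(1 - x)  ->  (1/(1 - x))/(1 - (1/(1 - x))) = -1/x; check: E(3) = -3/2 but E(-1/2) = -1/3.   [not invariant]
(D) x + 1/(x + 1) + (x + 1)/x  ->  (1/(1 - x)) + 1/((1/(1 - x)) + 1) + ((1/(1 - x)) + 1)/(1/(1 - x)) = (-x^3 + 6x^2 - 11x + 7)/(x^2 - 3x + 2); check: E(3) = 55/12 but E(-1/2) = 1/2.   [not invariant]

Only (A) is unchanged. Indeed f(f(x)) = 1/(1 - 1/(1-x)) = (1-x)/(-x) = (x-1)/x, so E(x) = x + f(x) + f(f(x)) is the sum over the whole 3-cycle; applying f just permutes the three terms cyclically (x -> f(x) -> f(f(x)) -> x), leaving the sum unchanged.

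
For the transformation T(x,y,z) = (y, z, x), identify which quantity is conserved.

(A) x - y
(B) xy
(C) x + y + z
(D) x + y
C

Apply T(x,y,z) = (y, z, x) to each option, i.e. replace (x, y, z) by the transformed coordinates.
Substitute the transformed coordinates into each option and compare with the original:
(A) x - y  ->  (y) - (z) = y - z   [differs from x - y: not invariant]
(B) xy  ->  (y)(z) = yz   [differs from xy: not invariant]
(C) x + y + z  ->  (y) + (z) + (x) = x + y + z   [equals x + y + z: invariant]
(D) x + y  ->  (y) + (z) = y + z   [differs from x + y: not invariant]

Only option (C), x + y + z, is unchanged by the transformation.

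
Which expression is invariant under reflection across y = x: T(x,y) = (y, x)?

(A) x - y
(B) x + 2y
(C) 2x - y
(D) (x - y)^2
D

The map is reflection across y = x: T(x,y) = (y, x).
Substitute the transformed coordinates into each option and compare with the original:
(A) x - y  ->  (y) - (x) = -x + y   [differs from x - y: not invariant]
(B) x + 2y  ->  (y) + 2(x) = 2x + y   [differs from x + 2y: not invariant]
(C) 2x - y  ->  2(y) - (x) = -x + 2y   [differs from 2x - y: not invariant]
(D) (x - y)^2  ->  ((y) - (x))^2 = x^2 - 2xy + y^2   [equals (x - y)^2: invariant]

Only option (D), (x - y)^2, is unchanged by the transformation.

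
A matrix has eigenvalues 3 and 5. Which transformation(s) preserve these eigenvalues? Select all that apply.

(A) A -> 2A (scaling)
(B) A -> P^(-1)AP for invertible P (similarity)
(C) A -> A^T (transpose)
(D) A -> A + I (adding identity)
B and C

Eigenvalues are preserved by:
1. Similarity transformations: A -> P^(-1)AP (same characteristic polynomial)
2. Transpose: A^T has the same eigenvalues as A

Eigenvalues are NOT preserved by:
- Adding identity: eigenvalues become 3+1, 5+1
- Scaling: eigenvalues become 6, 10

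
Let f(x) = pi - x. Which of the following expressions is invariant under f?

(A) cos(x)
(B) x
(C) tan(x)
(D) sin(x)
D

For f(x) = pi - x:
sin(pi - x) = sin(x), so sine is invariant under this transformation.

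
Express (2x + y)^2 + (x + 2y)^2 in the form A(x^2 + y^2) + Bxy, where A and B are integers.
5(x^2 + y^2) + 8xy

Expanding: (2x + y)^2 = 4x^2 + 4xy + y^2
(x + 2y)^2 = x^2 + 4xy + 4y^2
Sum = (4+1)(x^2+y^2) + 8xy = 5(x^2 + y^2) + 8xy
This is symmetric in x and y.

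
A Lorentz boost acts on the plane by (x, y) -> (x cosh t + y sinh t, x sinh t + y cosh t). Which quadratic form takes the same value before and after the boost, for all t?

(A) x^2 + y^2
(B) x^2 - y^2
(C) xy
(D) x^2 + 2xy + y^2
B

Write x' = x cosh t + y sinh t, y' = x sinh t + y cosh t and substitute into each option:
(A) x^2 + y^2: (x cosh t + y sinh t)^2 + (x sinh t + y cosh t)^2 = (x^2 + y^2)(cosh^2 t + sinh^2 t) + 4xy sinh t cosh t = (x^2 + y^2) cosh 2t + 2xy sinh 2t   [not invariant for t != 0]
(B) x^2 - y^2: (x cosh t + y sinh t)^2 - (x sinh t + y cosh t)^2 = x^2(cosh^2 t - sinh^2 t) + 2xy(cosh t sinh t - sinh t cosh t) + y^2(sinh^2 t - cosh^2 t) = x^2 - y^2   [invariant, using cosh^2 t - sinh^2 t = 1]
(C) xy: (x cosh t + y sinh t)(x sinh t + y cosh t) = xy(cosh^2 t + sinh^2 t) + (x^2 + y^2) sinh t cosh t = xy cosh 2t + (x^2 + y^2)(sinh 2t)/2   [not invariant for t != 0]
(D) x^2 + 2xy + y^2: (x' + y')^2 with x' + y' = (x + y)(cosh t + sinh t) = (x + y)e^t, so it becomes (x + y)^2 e^(2t)   [not invariant for t != 0]

Only (B) x^2 - y^2 is unchanged; it is the Minkowski form preserved by Lorentz boosts, just as x^2 + y^2 is preserved by ordinary rotations.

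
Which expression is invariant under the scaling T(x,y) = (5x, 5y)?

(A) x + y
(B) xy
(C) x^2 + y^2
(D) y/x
D

Under the uniform scaling T(x,y) = (5x, 5y):
Substitute the transformed coordinates into each option and compare with the original:
(A) x + y  ->  (5x) + (5y) = 5x + 5y   [differs from x + y: not invariant]
(B) xy  ->  (5x)(5y) = 25xy   [differs from xy: not invariant]
(C) x^2 + y^2  ->  (5x)^2 + (5y)^2 = 25x^2 + 25y^2   [differs from x^2 + y^2: not invariant]
(D) y/x  ->  (5y)/(5x) = y/x   [equals y/x: invariant]

Only option (D), y/x, is unchanged by the transformation.
The common factor 5 cancels in a ratio of coordinates, while sums, products and sums of squares pick up factors of 5 or 25.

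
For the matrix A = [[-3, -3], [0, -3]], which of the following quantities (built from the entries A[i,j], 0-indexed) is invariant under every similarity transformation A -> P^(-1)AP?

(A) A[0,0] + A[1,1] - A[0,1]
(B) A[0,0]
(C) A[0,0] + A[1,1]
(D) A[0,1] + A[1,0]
C

A[0,0] + A[1,1] is the trace of A. By the cyclic property of the trace, tr(P^(-1)AP) = tr(APP^(-1)) = tr(A), so it is the same for every matrix similar to A.

The other combinations are not similarity invariants. For example, take P = [[1, 1], [1, 2]] (det P = 1), so P^(-1) = [[2, -1], [-1, 1]] and
B = P^(-1)AP = [[-9, -12], [3, 3]].
Evaluating each option on A and on B:
(A) A[0,0] + A[1,1] - A[0,1]: -3 for A, 6 for B -> changes
(B) A[0,0]: -3 for A, -9 for B -> changes
(C) A[0,0] + A[1,1]: -6 for A, -6 for B -> unchanged
(D) A[0,1] + A[1,0]: -3 for A, -9 for B -> changes

Only (C) A[0,0] + A[1,1] = -6 survives (and it does so for every P, not just this one), so it is the invariant.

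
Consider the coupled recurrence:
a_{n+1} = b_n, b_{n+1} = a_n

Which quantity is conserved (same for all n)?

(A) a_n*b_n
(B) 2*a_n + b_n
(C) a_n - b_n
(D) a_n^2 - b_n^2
A

Replace a_n by a_{n+1} = b_n and b_n by b_{n+1} = a_n in each option and simplify:
(A) a_n*b_n  ->  (b_n)*(a_n) = a_n*b_n   [conserved]
(B) 2*a_n + b_n  ->  2*(b_n) + (a_n) = a_n + 2*b_n   [not conserved]
(C) a_n - b_n  ->  (b_n) - (a_n) = -a_n + b_n   [not conserved]
(D) a_n^2 - b_n^2  ->  (b_n)^2 - (a_n)^2 = -a_n^2 + b_n^2   [not conserved]

Only (A) a_n*b_n returns to itself after one step, so it is the conserved quantity.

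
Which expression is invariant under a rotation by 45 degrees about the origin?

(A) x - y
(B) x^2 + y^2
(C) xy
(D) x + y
B

A rotation by 45 degrees sends (x, y) to (sqrt(2)x/2 - sqrt(2)y/2, sqrt(2)x/2 + sqrt(2)y/2).
Substitute the transformed coordinates into each option and compare with the original:
(A) x - y  ->  (sqrt(2)x/2 - sqrt(2)y/2) - (sqrt(2)x/2 + sqrt(2)y/2) = -sqrt(2)y   [differs from x - y: not invariant]
(B) x^2 + y^2  ->  (sqrt(2)x/2 - sqrt(2)y/2)^2 + (sqrt(2)x/2 + sqrt(2)y/2)^2 = x^2 + y^2   [equals x^2 + y^2: invariant]
(C) xy  ->  (sqrt(2)x/2 - sqrt(2)y/2)(sqrt(2)x/2 + sqrt(2)y/2) = x^2/2 - y^2/2   [differs from xy: not invariant]
(D) x + y  ->  (sqrt(2)x/2 - sqrt(2)y/2) + (sqrt(2)x/2 + sqrt(2)y/2) = sqrt(2)x   [differs from x + y: not invariant]

Only option (B), x^2 + y^2, is unchanged by the transformation.
Geometrically, x^2 + y^2 is the squared distance from the origin, which every rotation about the origin preserves.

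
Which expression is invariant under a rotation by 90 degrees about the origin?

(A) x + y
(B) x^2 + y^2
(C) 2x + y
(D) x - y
B

A rotation by 90 degrees sends (x, y) to (-y, x).
Substitute the transformed coordinates into each option and compare with the original:
(A) x + y  ->  (-y) + (x) = x - y   [differs from x + y: not invariant]
(B) x^2 + y^2  ->  (-y)^2 + (x)^2 = x^2 + y^2   [equals x^2 + y^2: invariant]
(C) 2x + y  ->  2(-y) + (x) = x - 2y   [differs from 2x + y: not invariant]
(D) x - y  ->  (-y) - (x) = -x - y   [differs from x - y: not invariant]

Only option (B), x^2 + y^2, is unchanged by the transformation.
Geometrically, x^2 + y^2 is the squared distance from the origin, which every rotation about the origin preserves.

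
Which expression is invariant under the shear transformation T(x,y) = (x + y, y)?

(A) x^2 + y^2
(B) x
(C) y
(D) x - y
C

Under the shear T(x,y) = (x + y, y):
Substitute the transformed coordinates into each option and compare with the original:
(A) x^2 + y^2  ->  (x + y)^2 + (y)^2 = x^2 + 2xy + 2y^2   [differs from x^2 + y^2: not invariant]
(B) x  ->  (x + y) = x + y   [differs from x: not invariant]
(C) y  ->  (y) = y   [equals y: invariant]
(D) x - y  ->  (x + y) - (y) = x   [differs from x - y: not invariant]

Only option (C), y, is unchanged by the transformation.
A horizontal shear moves points parallel to the x-axis, so the y-coordinate (and any function of y alone) is unchanged.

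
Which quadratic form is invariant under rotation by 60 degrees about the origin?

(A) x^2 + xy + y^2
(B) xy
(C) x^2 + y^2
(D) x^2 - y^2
C

Rotation by 60 degrees sends (x, y) to (x/2 - sqrt(3)y/2, sqrt(3)x/2 + y/2).
Substitute the transformed coordinates into each option and compare with the original:
(A) x^2 + xy + y^2  ->  (x/2 - sqrt(3)y/2)^2 + (x/2 - sqrt(3)y/2)(sqrt(3)x/2 + y/2) + (sqrt(3)x/2 + y/2)^2 = sqrt(3)x^2/4 + x^2 - xy/2 - sqrt(3)y^2/4 + y^2   [differs from x^2 + xy + y^2: not invariant]
(B) xy  ->  (x/2 - sqrt(3)y/2)(sqrt(3)x/2 + y/2) = sqrt(3)x^2/4 - xy/2 - sqrt(3)y^2/4   [differs from xy: not invariant]
(C) x^2 + y^2  ->  (x/2 - sqrt(3)y/2)^2 + (sqrt(3)x/2 + y/2)^2 = x^2 + y^2   [equals x^2 + y^2: invariant]
(D) x^2 - y^2  ->  (x/2 - sqrt(3)y/2)^2 - (sqrt(3)x/2 + y/2)^2 = -x^2/2 - sqrt(3)xy + y^2/2   [differs from x^2 - y^2: not invariant]

Only option (C), x^2 + y^2, is unchanged by the transformation.
x^2 + y^2 is the squared distance from the origin, which rotations preserve.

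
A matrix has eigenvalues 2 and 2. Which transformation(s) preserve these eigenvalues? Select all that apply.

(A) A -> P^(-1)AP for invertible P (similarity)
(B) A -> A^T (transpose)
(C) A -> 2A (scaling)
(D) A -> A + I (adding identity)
A and B

Eigenvalues are preserved by:
1. Similarity transformations: A -> P^(-1)AP (same characteristic polynomial)
2. Transpose: A^T has the same eigenvalues as A

Eigenvalues are NOT preserved by:
- Adding identity: eigenvalues become 2+1, 2+1
- Scaling: eigenvalues become 4, 4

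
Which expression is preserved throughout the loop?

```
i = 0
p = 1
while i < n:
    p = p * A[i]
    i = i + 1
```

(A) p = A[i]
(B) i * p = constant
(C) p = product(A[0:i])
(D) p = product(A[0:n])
C

A loop invariant must hold before the first iteration and be re-established by every execution of the body.

(C) p = product(A[0:i]): Initially i = 0 and p = 1 = product of the empty slice A[0:0]. If p = product(A[0:i]) holds at the top of an iteration, the body sets p to product(A[0:i]) * A[i] = product(A[0:i+1]) and then i to i+1, so the property is restored. At exit i = n, giving p = product(A[0:n]).

The other options fail:
(A) p = A[i]: after the first iteration p = A[0] but i = 1; in general p is a product of several elements, not a single one.
(B) i * p = constant: initially i * p = 0, but after one iteration it is 1 * A[0], which is nonzero in general.
(D) p = product(A[0:n]): false before the loop (p = 1, not the full product) -- it only becomes true at exit.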